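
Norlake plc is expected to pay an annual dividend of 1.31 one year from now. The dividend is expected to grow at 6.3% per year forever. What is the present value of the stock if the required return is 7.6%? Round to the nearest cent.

100.77

Growing perpetuity: P = D₁ / (r − g) = 1.3100 / (0.076 − 0.063) = 100.77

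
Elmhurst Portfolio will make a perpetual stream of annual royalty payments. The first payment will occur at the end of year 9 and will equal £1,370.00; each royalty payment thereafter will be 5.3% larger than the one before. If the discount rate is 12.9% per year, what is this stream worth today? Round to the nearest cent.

£6828.97

Value at end of year 8: C₁ / (r − g) = £1,370.00 / (0.129 − 0.053) = £18,026.3158
Discount to today: PV = £18,026.3158 / (1 + 0.129)^8 = £18,026.3158 / 2.639682 = £6,828.97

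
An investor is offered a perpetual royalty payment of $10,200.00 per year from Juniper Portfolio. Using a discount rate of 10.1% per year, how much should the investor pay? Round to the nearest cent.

Level perpetuity: PV = C / r = $10,200.00 / 0.101 = $100,990.10

$100990.10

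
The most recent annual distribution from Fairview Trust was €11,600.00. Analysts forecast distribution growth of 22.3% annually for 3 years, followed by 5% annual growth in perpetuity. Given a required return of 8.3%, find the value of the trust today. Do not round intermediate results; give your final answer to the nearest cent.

D_1 = 14186.80000
D_2 = 17350.45640
D_3 = 21219.60818
Terminal value at year 3: TV = D_3×(1+g_2)/(r−g_2) = 22280.58859/0.033 = 675169.35109
P_0 = D_1/(1+r)^1 + D_2/(1+r)^2 + D_3/(1+r)^3 + TV/(1+r)^3
    = 13099.53832 + 14792.92277 + 16705.21196 + 531529.47147 = 576127.14452

€576127.14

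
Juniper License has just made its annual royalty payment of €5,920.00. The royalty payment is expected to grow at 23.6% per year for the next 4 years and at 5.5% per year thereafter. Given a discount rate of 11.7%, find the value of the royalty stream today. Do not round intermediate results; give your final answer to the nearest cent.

€181718.55

D_1 = 7317.12000
D_2 = 9043.96032
D_3 = 11178.33496
D_4 = 13816.42201
Terminal value at year 4: TV = D_4×(1+g_2)/(r−g_2) = 14576.32522/0.062 = 235102.01960
P_0 = D_1/(1+r)^1 + D_2/(1+r)^2 + D_3/(1+r)^3 + D_4/(1+r)^4 + TV/(1+r)^4
    = 6550.68935 + 7248.56941 + 8020.79838 + 8875.29705 + 151023.19972 = 181718.55391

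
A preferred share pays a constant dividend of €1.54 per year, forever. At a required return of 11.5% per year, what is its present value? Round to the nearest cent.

Level perpetuity: PV = C / r = €1.54 / 0.115 = €13.39

€13.39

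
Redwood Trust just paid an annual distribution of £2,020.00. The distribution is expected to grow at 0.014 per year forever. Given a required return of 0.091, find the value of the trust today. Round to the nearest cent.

£26601.04

D₁ = D₀ × (1 + g) = £2,020.00 × 1.014 = £2,048.2800
Growing perpetuity: P = D₁ / (r − g) = £2,048.2800 / (0.091 − 0.014) = £26,601.04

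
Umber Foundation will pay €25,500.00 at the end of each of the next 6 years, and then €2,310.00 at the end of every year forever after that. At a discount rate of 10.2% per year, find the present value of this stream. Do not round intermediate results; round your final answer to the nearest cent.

PV of 6-year annuity: €25,500.00 × [1 − (1+0.102)^−6] / 0.102 = 110411.24249
Perpetuity value at year 6: €2,310.00 / 0.102 = 22647.05882
PV of perpetuity: 22647.05882 / (1+0.102)^6 = 12645.09921
Total PV = 110411.24249 + 12645.09921 = 123056.34170

€123056.34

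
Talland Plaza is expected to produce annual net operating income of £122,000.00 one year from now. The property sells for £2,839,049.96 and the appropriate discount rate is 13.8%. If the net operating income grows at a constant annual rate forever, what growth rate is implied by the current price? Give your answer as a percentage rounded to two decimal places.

9.50%

P = D₁/(r−g) ⇒ g = r − D₁/P = 0.138 − £122,000.00/£2,839,049.96 = 0.095028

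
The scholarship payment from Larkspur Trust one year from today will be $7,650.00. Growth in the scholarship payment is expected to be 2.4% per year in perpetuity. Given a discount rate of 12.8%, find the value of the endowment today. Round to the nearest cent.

Growing perpetuity: P = D₁ / (r − g) = $7,650.0000 / (0.128 − 0.024) = $73,557.69

$73557.69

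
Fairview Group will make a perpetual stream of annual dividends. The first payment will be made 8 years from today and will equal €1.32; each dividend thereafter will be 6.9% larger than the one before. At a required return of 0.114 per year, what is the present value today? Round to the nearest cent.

€13.78

Value at end of year 7: C₁ / (r − g) = €1.32 / (0.114 − 0.069) = €29.3333
Discount to today: PV = €29.3333 / (1 + 0.114)^7 = €29.3333 / 2.129101 = €13.78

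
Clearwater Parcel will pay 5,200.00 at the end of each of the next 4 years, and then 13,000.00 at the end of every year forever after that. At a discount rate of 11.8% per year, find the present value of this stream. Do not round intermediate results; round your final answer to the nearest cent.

PV of 4-year annuity: 5,200.00 × [1 − (1+0.118)^−4] / 0.118 = 15860.97693
Perpetuity value at year 4: 13,000.00 / 0.118 = 110169.49153
PV of perpetuity: 110169.49153 / (1+0.118)^4 = 70517.04919
Total PV = 15860.97693 + 70517.04919 = 86378.02612

86378.03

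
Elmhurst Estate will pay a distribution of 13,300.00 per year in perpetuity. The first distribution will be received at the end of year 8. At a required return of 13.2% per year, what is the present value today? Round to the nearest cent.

Value at end of year 7: C / r = 13,300.00 / 0.132 = 100,757.5758
Discount to today: PV = 100,757.5758 / (1 + 0.132)^7 = 100,757.5758 / 2.381908 = 42,301.20

42301.20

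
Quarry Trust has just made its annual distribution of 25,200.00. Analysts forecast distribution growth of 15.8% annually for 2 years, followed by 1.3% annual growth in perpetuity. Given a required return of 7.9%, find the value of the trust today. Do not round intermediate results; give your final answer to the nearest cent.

D_1 = 29181.60000
D_2 = 33792.29280
Terminal value at year 2: TV = D_2×(1+g_2)/(r−g_2) = 34231.59261/0.066 = 518660.49404
P_0 = D_1/(1+r)^1 + D_2/(1+r)^2 + TV/(1+r)^2
    = 27045.04171 + 29025.16987 + 445492.38005 = 501562.59163

501562.59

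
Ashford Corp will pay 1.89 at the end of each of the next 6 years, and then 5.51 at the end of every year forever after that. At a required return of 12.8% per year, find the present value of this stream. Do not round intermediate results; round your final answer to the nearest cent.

PV of 6-year annuity: 1.89 × [1 − (1+0.128)^−6] / 0.128 = 7.59764
Perpetuity value at year 6: 5.51 / 0.128 = 43.04688
PV of perpetuity: 43.04688 / (1+0.128)^6 = 20.89715
Total PV = 7.59764 + 20.89715 = 28.49479

28.49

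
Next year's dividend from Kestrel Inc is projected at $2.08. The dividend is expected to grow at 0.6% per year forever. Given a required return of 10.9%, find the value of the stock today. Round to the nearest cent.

$20.19

Growing perpetuity: P = D₁ / (r − g) = $2.0800 / (0.109 − 0.006) = $20.19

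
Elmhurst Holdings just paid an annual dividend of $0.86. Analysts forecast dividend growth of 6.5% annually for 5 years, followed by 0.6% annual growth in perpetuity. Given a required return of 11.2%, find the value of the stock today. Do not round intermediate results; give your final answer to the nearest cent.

$10.36

D_1 = 0.91590
D_2 = 0.97543
D_3 = 1.03884
D_4 = 1.10636
D_5 = 1.17827
Terminal value at year 5: TV = D_5×(1+g_2)/(r−g_2) = 1.18534/0.106 = 11.18249
P_0 = D_1/(1+r)^1 + D_2/(1+r)^2 + D_3/(1+r)^3 + D_4/(1+r)^4 + D_5/(1+r)^5 + TV/(1+r)^5
    = 0.82365 + 0.78884 + 0.75550 + 0.72357 + 0.69298 + 6.57680 = 10.36134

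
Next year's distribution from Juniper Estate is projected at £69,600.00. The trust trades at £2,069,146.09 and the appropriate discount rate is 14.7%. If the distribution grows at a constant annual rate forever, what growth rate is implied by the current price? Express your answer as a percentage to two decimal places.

P = D₁/(r−g) ⇒ g = r − D₁/P = 0.147 − £69,600.00/£2,069,146.09 = 0.113363

11.34%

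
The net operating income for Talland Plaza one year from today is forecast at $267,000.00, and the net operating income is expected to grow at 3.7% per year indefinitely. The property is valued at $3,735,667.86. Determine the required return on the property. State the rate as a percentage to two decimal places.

10.85%

P = D₁/(r − g) ⇒ r = D₁/P + g = $267,000.0000/$3,735,667.86 + 0.037 = 0.071473 + 0.037 = 0.108473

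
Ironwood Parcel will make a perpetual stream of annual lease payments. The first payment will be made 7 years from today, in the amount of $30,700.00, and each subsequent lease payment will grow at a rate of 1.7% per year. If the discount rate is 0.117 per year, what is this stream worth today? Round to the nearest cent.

$158059.04

Value at end of year 6: C₁ / (r − g) = $30,700.00 / (0.117 − 0.017) = $307,000.0000
Discount to today: PV = $307,000.0000 / (1 + 0.117)^6 = $307,000.0000 / 1.942312 = $158,059.04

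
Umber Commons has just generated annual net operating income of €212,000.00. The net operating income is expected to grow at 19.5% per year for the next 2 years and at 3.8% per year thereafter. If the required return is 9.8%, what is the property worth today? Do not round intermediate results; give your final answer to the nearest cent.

D_1 = 253340.00000
D_2 = 302741.30000
Terminal value at year 2: TV = D_2×(1+g_2)/(r−g_2) = 314245.46940/0.06 = 5237424.49000
P_0 = D_1/(1+r)^1 + D_2/(1+r)^2 + TV/(1+r)^2
    = 230728.59745 + 251111.72491 + 4344232.84097 = 4826073.16333

€4826073.16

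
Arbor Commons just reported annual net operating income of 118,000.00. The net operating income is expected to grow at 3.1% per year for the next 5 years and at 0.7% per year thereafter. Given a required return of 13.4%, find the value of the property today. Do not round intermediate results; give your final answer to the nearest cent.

1028637.36

D_1 = 121658.00000
D_2 = 125429.39800
D_3 = 129317.70934
D_4 = 133326.55833
D_5 = 137459.68164
Terminal value at year 5: TV = D_5×(1+g_2)/(r−g_2) = 138421.89941/0.127 = 1089936.21580
P_0 = D_1/(1+r)^1 + D_2/(1+r)^2 + D_3/(1+r)^3 + D_4/(1+r)^4 + D_5/(1+r)^5 + TV/(1+r)^5
    = 107282.18695 + 97537.86133 + 88678.60232 + 80624.02027 + 73301.02725 + 581213.65701 = 1028637.35512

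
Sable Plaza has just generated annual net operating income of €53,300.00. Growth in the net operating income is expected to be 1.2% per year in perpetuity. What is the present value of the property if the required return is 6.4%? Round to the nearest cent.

€1037300.00

D₁ = D₀ × (1 + g) = €53,300.00 × 1.012 = €53,939.6000
Growing perpetuity: P = D₁ / (r − g) = €53,939.6000 / (0.064 − 0.012) = €1,037,300.00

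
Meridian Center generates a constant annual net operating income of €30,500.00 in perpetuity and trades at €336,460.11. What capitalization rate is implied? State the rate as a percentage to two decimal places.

P = C/r ⇒ r = C/P = €30,500.00/€336,460.11 = 0.090650

9.06%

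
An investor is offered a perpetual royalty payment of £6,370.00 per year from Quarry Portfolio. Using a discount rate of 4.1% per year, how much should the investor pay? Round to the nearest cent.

Level perpetuity: PV = C / r = £6,370.00 / 0.041 = £155,365.85

£155365.85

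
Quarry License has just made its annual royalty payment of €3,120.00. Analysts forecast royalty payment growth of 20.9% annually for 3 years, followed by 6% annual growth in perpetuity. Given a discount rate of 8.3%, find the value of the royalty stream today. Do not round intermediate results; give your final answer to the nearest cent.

€211756.08

D_1 = 3772.08000
D_2 = 4560.44472
D_3 = 5513.57767
Terminal value at year 3: TV = D_3×(1+g_2)/(r−g_2) = 5844.39233/0.023 = 254104.01419
P_0 = D_1/(1+r)^1 + D_2/(1+r)^2 + D_3/(1+r)^3 + TV/(1+r)^3
    = 3482.99169 + 3888.21510 + 4340.58362 + 200044.28836 = 211756.07877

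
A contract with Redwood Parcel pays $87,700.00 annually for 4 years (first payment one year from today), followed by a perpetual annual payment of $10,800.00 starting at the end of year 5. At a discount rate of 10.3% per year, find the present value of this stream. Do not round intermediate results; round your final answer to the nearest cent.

$347042.39

PV of 4-year annuity: $87,700.00 × [1 − (1+0.103)^−4] / 0.103 = 276201.42096
Perpetuity value at year 4: $10,800.00 / 0.103 = 104854.36893
PV of perpetuity: 104854.36893 / (1+0.103)^4 = 70840.96704
Total PV = 276201.42096 + 70840.96704 = 347042.38799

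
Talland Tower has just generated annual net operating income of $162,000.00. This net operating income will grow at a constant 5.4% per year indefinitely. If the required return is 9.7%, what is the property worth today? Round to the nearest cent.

D₁ = D₀ × (1 + g) = $162,000.00 × 1.054 = $170,748.0000
Growing perpetuity: P = D₁ / (r − g) = $170,748.0000 / (0.097 − 0.054) = $3,970,883.72

$3970883.72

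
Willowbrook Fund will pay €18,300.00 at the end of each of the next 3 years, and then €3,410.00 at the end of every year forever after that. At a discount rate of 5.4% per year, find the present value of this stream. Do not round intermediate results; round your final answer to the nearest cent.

PV of 3-year annuity: €18,300.00 × [1 − (1+0.054)^−3] / 0.054 = 49464.25188
Perpetuity value at year 3: €3,410.00 / 0.054 = 63148.14815
PV of perpetuity: 63148.14815 / (1+0.054)^3 = 53931.03892
Total PV = 49464.25188 + 53931.03892 = 103395.29080

€103395.29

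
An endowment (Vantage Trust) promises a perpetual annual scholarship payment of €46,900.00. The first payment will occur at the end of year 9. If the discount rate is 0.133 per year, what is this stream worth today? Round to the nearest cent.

Value at end of year 8: C / r = €46,900.00 / 0.133 = €352,631.5789
Discount to today: PV = €352,631.5789 / (1 + 0.133)^8 = €352,631.5789 / 2.715434 = €129,861.95

€129861.95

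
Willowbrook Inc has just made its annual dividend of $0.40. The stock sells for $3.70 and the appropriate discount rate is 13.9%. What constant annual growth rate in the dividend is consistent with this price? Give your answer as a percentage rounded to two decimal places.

P = D₀(1+g)/(r−g) ⇒ P(r−g) = D₀(1+g) ⇒ g(P+D₀) = P·r − D₀
g = (P·r − D₀)/(P + D₀) = ($3.70×0.139 − $0.40) / ($3.70 + $0.40) = 0.027878

2.79%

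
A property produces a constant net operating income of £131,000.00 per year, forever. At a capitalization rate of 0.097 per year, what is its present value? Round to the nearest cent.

Level perpetuity: PV = C / r = £131,000.00 / 0.097 = £1,350,515.46

£1350515.46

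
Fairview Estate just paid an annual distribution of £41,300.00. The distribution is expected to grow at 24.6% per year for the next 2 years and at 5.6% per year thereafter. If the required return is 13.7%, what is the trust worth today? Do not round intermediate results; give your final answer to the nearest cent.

D_1 = 51459.80000
D_2 = 64118.91080
Terminal value at year 2: TV = D_2×(1+g_2)/(r−g_2) = 67709.56980/0.081 = 835920.61487
P_0 = D_1/(1+r)^1 + D_2/(1+r)^2 + TV/(1+r)^2
    = 45259.27880 + 49598.11908 + 646612.51536 = 741469.91324

£741469.91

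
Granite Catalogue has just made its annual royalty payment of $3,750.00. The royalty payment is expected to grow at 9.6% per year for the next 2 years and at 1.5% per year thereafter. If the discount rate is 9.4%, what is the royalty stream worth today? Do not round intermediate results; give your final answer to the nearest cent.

D_1 = 4110.00000
D_2 = 4504.56000
Terminal value at year 2: TV = D_2×(1+g_2)/(r−g_2) = 4572.12840/0.079 = 57875.04304
P_0 = D_1/(1+r)^1 + D_2/(1+r)^2 + TV/(1+r)^2
    = 3756.85558 + 3763.72368 + 48356.70304 = 55877.28230

$55877.28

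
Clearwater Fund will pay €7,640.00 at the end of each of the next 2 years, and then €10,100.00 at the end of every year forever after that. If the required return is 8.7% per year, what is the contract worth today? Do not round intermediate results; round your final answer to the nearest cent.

€111746.87

PV of 2-year annuity: €7,640.00 × [1 − (1+0.087)^−2] / 0.087 = 13494.49757
Perpetuity value at year 2: €10,100.00 / 0.087 = 116091.95402
PV of perpetuity: 116091.95402 / (1+0.087)^2 = 98252.36954
Total PV = 13494.49757 + 98252.36954 = 111746.86711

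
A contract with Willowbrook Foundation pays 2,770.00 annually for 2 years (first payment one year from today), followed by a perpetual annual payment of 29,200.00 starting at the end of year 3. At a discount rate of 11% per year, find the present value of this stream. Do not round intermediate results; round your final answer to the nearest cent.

220192.55

PV of 2-year annuity: 2,770.00 × [1 − (1+0.11)^−2] / 0.11 = 4743.68964
Perpetuity value at year 2: 29,200.00 / 0.11 = 265454.54545
PV of perpetuity: 265454.54545 / (1+0.11)^2 = 215448.86410
Total PV = 4743.68964 + 215448.86410 = 220192.55373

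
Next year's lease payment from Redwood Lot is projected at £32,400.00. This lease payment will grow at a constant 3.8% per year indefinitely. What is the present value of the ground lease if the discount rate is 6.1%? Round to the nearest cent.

Growing perpetuity: P = D₁ / (r − g) = £32,400.0000 / (0.061 − 0.038) = £1,408,695.65

£1408695.65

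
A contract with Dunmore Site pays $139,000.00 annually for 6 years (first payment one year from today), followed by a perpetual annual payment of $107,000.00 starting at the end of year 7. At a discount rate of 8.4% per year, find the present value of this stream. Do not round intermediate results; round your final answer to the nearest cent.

$1419963.58

PV of 6-year annuity: $139,000.00 × [1 − (1+0.084)^−6] / 0.084 = 634856.66970
Perpetuity value at year 6: $107,000.00 / 0.084 = 1273809.52381
PV of perpetuity: 1273809.52381 / (1+0.084)^6 = 785106.90757
Total PV = 634856.66970 + 785106.90757 = 1419963.57726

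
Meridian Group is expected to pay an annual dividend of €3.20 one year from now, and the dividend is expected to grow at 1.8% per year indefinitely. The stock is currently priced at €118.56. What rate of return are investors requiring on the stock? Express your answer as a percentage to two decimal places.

P = D₁/(r − g) ⇒ r = D₁/P + g = €3.2000/€118.56 + 0.018 = 0.026991 + 0.018 = 0.044991

4.50%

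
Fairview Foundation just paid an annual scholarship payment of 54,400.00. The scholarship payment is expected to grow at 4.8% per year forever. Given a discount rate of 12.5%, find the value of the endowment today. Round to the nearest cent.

D₁ = D₀ × (1 + g) = 54,400.00 × 1.048 = 57,011.2000
Growing perpetuity: P = D₁ / (r − g) = 57,011.2000 / (0.125 − 0.048) = 740,405.19

740405.19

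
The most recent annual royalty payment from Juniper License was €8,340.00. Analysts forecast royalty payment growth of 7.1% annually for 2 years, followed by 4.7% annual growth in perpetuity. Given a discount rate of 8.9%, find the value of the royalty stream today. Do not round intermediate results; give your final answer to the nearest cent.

€217356.94

D_1 = 8932.14000
D_2 = 9566.32194
Terminal value at year 2: TV = D_2×(1+g_2)/(r−g_2) = 10015.93907/0.042 = 238474.73979
P_0 = D_1/(1+r)^1 + D_2/(1+r)^2 + TV/(1+r)^2
    = 8202.14876 + 8066.57605 + 201088.21733 = 217356.94215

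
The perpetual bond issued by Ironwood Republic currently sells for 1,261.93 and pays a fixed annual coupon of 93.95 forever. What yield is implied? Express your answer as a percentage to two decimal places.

7.44%

P = C/r ⇒ r = C/P = 93.95/1,261.93 = 0.074449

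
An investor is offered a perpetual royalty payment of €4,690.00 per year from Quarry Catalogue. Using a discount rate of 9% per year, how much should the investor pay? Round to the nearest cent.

Level perpetuity: PV = C / r = €4,690.00 / 0.09 = €52,111.11

€52111.11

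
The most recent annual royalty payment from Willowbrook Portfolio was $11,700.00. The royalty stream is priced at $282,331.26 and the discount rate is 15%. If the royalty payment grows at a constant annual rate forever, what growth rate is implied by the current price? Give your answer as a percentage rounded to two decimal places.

10.42%

P = D₀(1+g)/(r−g) ⇒ P(r−g) = D₀(1+g) ⇒ g(P+D₀) = P·r − D₀
g = (P·r − D₀)/(P + D₀) = ($282,331.26×0.15 − $11,700.00) / ($282,331.26 + $11,700.00) = 0.104240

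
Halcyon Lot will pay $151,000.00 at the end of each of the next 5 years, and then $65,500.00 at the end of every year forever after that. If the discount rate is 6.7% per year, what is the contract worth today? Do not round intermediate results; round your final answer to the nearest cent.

$1331012.87

PV of 5-year annuity: $151,000.00 × [1 − (1+0.067)^−5] / 0.067 = 624134.97746
Perpetuity value at year 5: $65,500.00 / 0.067 = 977611.94030
PV of perpetuity: 977611.94030 / (1+0.067)^5 = 706877.89379
Total PV = 624134.97746 + 706877.89379 = 1331012.87124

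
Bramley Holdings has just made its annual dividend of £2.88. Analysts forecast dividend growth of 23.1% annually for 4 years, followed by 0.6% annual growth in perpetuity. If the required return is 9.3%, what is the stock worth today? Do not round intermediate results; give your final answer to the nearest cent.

D_1 = 3.54528
D_2 = 4.36424
D_3 = 5.37238
D_4 = 6.61340
Terminal value at year 4: TV = D_4×(1+g_2)/(r−g_2) = 6.65308/0.087 = 76.47217
P_0 = D_1/(1+r)^1 + D_2/(1+r)^2 + D_3/(1+r)^3 + D_4/(1+r)^4 + TV/(1+r)^4
    = 3.24362 + 3.65316 + 4.11440 + 4.63387 + 53.58248 = 69.22752

£69.23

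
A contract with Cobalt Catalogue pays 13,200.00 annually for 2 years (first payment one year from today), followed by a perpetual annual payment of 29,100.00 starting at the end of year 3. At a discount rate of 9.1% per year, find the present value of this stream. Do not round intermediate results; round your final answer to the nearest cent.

291848.24

PV of 2-year annuity: 13,200.00 × [1 − (1+0.091)^−2] / 0.091 = 23188.81004
Perpetuity value at year 2: 29,100.00 / 0.091 = 319780.21978
PV of perpetuity: 319780.21978 / (1+0.091)^2 = 268659.43402
Total PV = 23188.81004 + 268659.43402 = 291848.24405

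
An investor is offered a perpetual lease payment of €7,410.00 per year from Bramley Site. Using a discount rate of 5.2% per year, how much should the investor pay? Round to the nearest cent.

€142500.00

Level perpetuity: PV = C / r = €7,410.00 / 0.052 = €142,500.00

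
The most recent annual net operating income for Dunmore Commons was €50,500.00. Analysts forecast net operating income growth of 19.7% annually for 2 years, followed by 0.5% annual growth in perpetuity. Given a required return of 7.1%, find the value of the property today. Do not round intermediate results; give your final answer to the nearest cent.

€1080078.88

D_1 = 60448.50000
D_2 = 72356.85450
Terminal value at year 2: TV = D_2×(1+g_2)/(r−g_2) = 72718.63877/0.066 = 1101797.55716
P_0 = D_1/(1+r)^1 + D_2/(1+r)^2 + TV/(1+r)^2
    = 56441.17647 + 63081.31488 + 960556.38566 = 1080078.87701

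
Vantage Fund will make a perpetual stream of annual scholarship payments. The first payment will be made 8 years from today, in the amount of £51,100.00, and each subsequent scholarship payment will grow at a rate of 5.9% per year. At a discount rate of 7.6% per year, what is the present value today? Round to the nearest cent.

Value at end of year 7: C₁ / (r − g) = £51,100.00 / (0.076 − 0.059) = £3,005,882.3529
Discount to today: PV = £3,005,882.3529 / (1 + 0.076)^7 = £3,005,882.3529 / 1.669882 = £1,800,056.26

£1800056.26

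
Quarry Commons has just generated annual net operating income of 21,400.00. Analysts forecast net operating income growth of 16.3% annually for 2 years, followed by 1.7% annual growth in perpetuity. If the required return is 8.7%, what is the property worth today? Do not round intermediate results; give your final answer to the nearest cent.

D_1 = 24888.20000
D_2 = 28944.97660
Terminal value at year 2: TV = D_2×(1+g_2)/(r−g_2) = 29437.04120/0.07 = 420529.16003
P_0 = D_1/(1+r)^1 + D_2/(1+r)^2 + TV/(1+r)^2
    = 22896.22815 + 24497.06839 + 355907.40789 = 403300.70443

403300.70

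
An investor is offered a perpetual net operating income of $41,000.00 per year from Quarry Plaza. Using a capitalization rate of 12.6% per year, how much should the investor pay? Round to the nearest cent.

Level perpetuity: PV = C / r = $41,000.00 / 0.126 = $325,396.83

$325396.83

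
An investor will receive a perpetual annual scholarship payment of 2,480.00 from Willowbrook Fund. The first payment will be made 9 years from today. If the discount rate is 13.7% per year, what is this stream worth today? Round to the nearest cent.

6481.08

Value at end of year 8: C / r = 2,480.00 / 0.137 = 18,102.1898
Discount to today: PV = 18,102.1898 / (1 + 0.137)^8 = 18,102.1898 / 2.793082 = 6,481.08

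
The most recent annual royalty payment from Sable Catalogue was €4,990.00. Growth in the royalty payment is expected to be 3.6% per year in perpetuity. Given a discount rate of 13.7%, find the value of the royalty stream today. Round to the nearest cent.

€51184.55

D₁ = D₀ × (1 + g) = €4,990.00 × 1.036 = €5,169.6400
Growing perpetuity: P = D₁ / (r − g) = €5,169.6400 / (0.137 − 0.036) = €51,184.55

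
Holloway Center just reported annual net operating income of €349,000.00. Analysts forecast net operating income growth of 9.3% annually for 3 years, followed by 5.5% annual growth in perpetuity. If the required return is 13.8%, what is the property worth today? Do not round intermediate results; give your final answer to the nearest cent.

€4896728.64

D_1 = 381457.00000
D_2 = 416932.50100
D_3 = 455707.22359
Terminal value at year 3: TV = D_3×(1+g_2)/(r−g_2) = 480771.12089/0.083 = 5792423.14326
P_0 = D_1/(1+r)^1 + D_2/(1+r)^2 + D_3/(1+r)^3 + TV/(1+r)^3
    = 335199.47276 + 321944.66057 + 309213.98418 + 3930370.52184 = 4896728.63935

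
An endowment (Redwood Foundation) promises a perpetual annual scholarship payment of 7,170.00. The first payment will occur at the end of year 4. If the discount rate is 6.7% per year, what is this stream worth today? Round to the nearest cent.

Value at end of year 3: C / r = 7,170.00 / 0.067 = 107,014.9254
Discount to today: PV = 107,014.9254 / (1 + 0.067)^3 = 107,014.9254 / 1.214768 = 88,094.97

88094.97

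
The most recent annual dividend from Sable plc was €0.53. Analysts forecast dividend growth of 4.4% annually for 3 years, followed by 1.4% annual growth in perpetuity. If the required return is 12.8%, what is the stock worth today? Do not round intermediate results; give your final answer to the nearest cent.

D_1 = 0.55332
D_2 = 0.57767
D_3 = 0.60308
Terminal value at year 3: TV = D_3×(1+g_2)/(r−g_2) = 0.61153/0.114 = 5.36427
P_0 = D_1/(1+r)^1 + D_2/(1+r)^2 + D_3/(1+r)^3 + TV/(1+r)^3
    = 0.49053 + 0.45400 + 0.42019 + 3.73752 = 5.10225

€5.10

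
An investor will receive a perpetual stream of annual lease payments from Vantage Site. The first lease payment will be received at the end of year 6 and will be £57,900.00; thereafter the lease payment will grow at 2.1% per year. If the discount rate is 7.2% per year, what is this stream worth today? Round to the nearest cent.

Value at end of year 5: C₁ / (r − g) = £57,900.00 / (0.072 − 0.021) = £1,135,294.1176
Discount to today: PV = £1,135,294.1176 / (1 + 0.072)^5 = £1,135,294.1176 / 1.415709 = £801,926.31

£801926.31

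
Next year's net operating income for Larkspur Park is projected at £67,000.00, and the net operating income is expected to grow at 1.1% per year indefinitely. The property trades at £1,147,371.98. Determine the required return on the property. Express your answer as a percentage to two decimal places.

P = D₁/(r − g) ⇒ r = D₁/P + g = £67,000.0000/£1,147,371.98 + 0.011 = 0.058394 + 0.011 = 0.069394

6.94%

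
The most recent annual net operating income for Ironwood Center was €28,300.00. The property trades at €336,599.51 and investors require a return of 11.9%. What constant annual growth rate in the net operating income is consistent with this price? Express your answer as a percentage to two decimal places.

P = D₀(1+g)/(r−g) ⇒ P(r−g) = D₀(1+g) ⇒ g(P+D₀) = P·r − D₀
g = (P·r − D₀)/(P + D₀) = (€336,599.51×0.119 − €28,300.00) / (€336,599.51 + €28,300.00) = 0.032215

3.22%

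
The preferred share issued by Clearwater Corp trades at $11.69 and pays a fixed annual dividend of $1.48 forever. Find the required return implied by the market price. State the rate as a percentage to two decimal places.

12.66%

P = C/r ⇒ r = C/P = $1.48/$11.69 = 0.126604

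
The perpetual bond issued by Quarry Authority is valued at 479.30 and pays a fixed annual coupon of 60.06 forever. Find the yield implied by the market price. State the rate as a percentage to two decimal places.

P = C/r ⇒ r = C/P = 60.06/479.30 = 0.125308

12.53%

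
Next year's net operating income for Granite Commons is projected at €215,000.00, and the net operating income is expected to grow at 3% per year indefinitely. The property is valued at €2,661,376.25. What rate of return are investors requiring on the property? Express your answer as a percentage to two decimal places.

11.08%

P = D₁/(r − g) ⇒ r = D₁/P + g = €215,000.0000/€2,661,376.25 + 0.03 = 0.080785 + 0.03 = 0.110785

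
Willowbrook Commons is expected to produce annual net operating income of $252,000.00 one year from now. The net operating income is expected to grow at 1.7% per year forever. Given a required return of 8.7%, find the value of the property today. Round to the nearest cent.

$3600000.00

Growing perpetuity: P = D₁ / (r − g) = $252,000.0000 / (0.087 − 0.017) = $3,600,000.00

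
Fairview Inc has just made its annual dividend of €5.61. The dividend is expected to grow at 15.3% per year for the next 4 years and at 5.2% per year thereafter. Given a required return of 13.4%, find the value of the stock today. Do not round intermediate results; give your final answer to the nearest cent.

D_1 = 6.46833
D_2 = 7.45798
D_3 = 8.59906
D_4 = 9.91471
Terminal value at year 4: TV = D_4×(1+g_2)/(r−g_2) = 10.43028/0.082 = 127.19850
P_0 = D_1/(1+r)^1 + D_2/(1+r)^2 + D_3/(1+r)^3 + D_4/(1+r)^4 + TV/(1+r)^4
    = 5.70399 + 5.79956 + 5.89674 + 5.99553 + 76.91831 = 100.31414

€100.31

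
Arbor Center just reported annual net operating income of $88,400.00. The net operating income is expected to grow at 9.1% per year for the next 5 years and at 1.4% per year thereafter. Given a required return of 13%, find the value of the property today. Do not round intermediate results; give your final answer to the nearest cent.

$1046569.32

D_1 = 96444.40000
D_2 = 105220.84040
D_3 = 114795.93688
D_4 = 125242.36713
D_5 = 136639.42254
Terminal value at year 5: TV = D_5×(1+g_2)/(r−g_2) = 138552.37446/0.116 = 1194417.02118
P_0 = D_1/(1+r)^1 + D_2/(1+r)^2 + D_3/(1+r)^3 + D_4/(1+r)^4 + D_5/(1+r)^5 + TV/(1+r)^5
    = 85349.02655 + 82403.35218 + 79559.34268 + 76813.48926 + 74162.40423 + 648281.70597 = 1046569.32088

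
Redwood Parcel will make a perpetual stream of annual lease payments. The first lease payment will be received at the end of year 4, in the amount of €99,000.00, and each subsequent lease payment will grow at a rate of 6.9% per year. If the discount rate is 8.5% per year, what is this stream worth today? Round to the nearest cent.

Value at end of year 3: C₁ / (r − g) = €99,000.00 / (0.085 − 0.069) = €6,187,500.0000
Discount to today: PV = €6,187,500.0000 / (1 + 0.085)^3 = €6,187,500.0000 / 1.277289 = €4,844,243.86

€4844243.86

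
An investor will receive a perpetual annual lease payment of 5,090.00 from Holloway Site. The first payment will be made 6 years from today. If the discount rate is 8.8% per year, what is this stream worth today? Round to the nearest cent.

37939.42

Value at end of year 5: C / r = 5,090.00 / 0.088 = 57,840.9091
Discount to today: PV = 57,840.9091 / (1 + 0.088)^5 = 57,840.9091 / 1.524560 = 37,939.42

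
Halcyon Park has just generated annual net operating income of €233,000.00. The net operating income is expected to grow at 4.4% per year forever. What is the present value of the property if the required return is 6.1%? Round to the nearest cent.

€14308941.18

D₁ = D₀ × (1 + g) = €233,000.00 × 1.044 = €243,252.0000
Growing perpetuity: P = D₁ / (r − g) = €243,252.0000 / (0.061 − 0.044) = €14,308,941.18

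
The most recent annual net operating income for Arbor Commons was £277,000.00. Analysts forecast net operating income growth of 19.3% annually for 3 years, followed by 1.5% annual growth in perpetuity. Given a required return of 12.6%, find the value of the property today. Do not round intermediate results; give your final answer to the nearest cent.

D_1 = 330461.00000
D_2 = 394239.97300
D_3 = 470328.28779
Terminal value at year 3: TV = D_3×(1+g_2)/(r−g_2) = 477383.21211/0.111 = 4300749.65861
P_0 = D_1/(1+r)^1 + D_2/(1+r)^2 + D_3/(1+r)^3 + TV/(1+r)^3
    = 293482.23801 + 310945.21310 + 329447.28173 + 3012513.43200 = 3946388.16484

£3946388.16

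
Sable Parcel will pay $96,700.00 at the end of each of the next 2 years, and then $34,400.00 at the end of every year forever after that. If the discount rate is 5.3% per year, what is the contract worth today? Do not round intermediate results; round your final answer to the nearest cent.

PV of 2-year annuity: $96,700.00 × [1 − (1+0.053)^−2] / 0.053 = 179043.55033
Perpetuity value at year 2: $34,400.00 / 0.053 = 649056.60377
PV of perpetuity: 649056.60377 / (1+0.053)^2 = 585363.75857
Total PV = 179043.55033 + 585363.75857 = 764407.30890

$764407.31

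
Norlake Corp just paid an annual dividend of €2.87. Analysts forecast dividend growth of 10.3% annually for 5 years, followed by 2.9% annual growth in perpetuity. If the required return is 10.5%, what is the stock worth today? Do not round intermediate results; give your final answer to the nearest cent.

D_1 = 3.16561
D_2 = 3.49167
D_3 = 3.85131
D_4 = 4.24799
D_5 = 4.68554
Terminal value at year 5: TV = D_5×(1+g_2)/(r−g_2) = 4.82142/0.076 = 63.43972
P_0 = D_1/(1+r)^1 + D_2/(1+r)^2 + D_3/(1+r)^3 + D_4/(1+r)^4 + D_5/(1+r)^5 + TV/(1+r)^5
    = 2.86481 + 2.85962 + 2.85444 + 2.84928 + 2.84412 + 38.50790 = 52.78017

€52.78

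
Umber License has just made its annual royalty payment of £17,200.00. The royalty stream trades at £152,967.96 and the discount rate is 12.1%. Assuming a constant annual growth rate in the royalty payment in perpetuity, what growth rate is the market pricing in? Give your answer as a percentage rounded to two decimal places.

P = D₀(1+g)/(r−g) ⇒ P(r−g) = D₀(1+g) ⇒ g(P+D₀) = P·r − D₀
g = (P·r − D₀)/(P + D₀) = (£152,967.96×0.121 − £17,200.00) / (£152,967.96 + £17,200.00) = 0.007693

0.77%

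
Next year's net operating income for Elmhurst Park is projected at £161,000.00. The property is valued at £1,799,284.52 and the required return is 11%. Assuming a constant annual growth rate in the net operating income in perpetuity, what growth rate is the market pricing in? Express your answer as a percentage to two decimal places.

2.05%

P = D₁/(r−g) ⇒ g = r − D₁/P = 0.11 − £161,000.00/£1,799,284.52 = 0.020520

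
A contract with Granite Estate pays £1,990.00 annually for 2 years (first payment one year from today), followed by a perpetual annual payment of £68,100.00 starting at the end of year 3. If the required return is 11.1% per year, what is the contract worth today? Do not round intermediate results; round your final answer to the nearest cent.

PV of 2-year annuity: £1,990.00 × [1 − (1+0.111)^−2] / 0.111 = 3403.40155
Perpetuity value at year 2: £68,100.00 / 0.111 = 613513.51351
PV of perpetuity: 613513.51351 / (1+0.111)^2 = 497045.35005
Total PV = 3403.40155 + 497045.35005 = 500448.75159

£500448.75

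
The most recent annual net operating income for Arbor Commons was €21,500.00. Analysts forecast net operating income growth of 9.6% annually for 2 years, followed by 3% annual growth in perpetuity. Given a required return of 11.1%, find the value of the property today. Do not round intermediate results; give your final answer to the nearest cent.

D_1 = 23564.00000
D_2 = 25826.14400
Terminal value at year 2: TV = D_2×(1+g_2)/(r−g_2) = 26600.92832/0.081 = 328406.52247
P_0 = D_1/(1+r)^1 + D_2/(1+r)^2 + TV/(1+r)^2
    = 21209.72097 + 20923.36110 + 266062.49304 = 308195.57511

€308195.58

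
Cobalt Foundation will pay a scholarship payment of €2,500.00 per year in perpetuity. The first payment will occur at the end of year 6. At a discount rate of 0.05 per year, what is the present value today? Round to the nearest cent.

Value at end of year 5: C / r = €2,500.00 / 0.05 = €50,000.0000
Discount to today: PV = €50,000.0000 / (1 + 0.05)^5 = €50,000.0000 / 1.276282 = €39,176.31

€39176.31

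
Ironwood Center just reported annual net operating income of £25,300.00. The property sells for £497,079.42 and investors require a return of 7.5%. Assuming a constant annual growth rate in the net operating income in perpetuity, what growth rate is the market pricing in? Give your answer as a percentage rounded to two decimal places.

P = D₀(1+g)/(r−g) ⇒ P(r−g) = D₀(1+g) ⇒ g(P+D₀) = P·r − D₀
g = (P·r − D₀)/(P + D₀) = (£497,079.42×0.075 − £25,300.00) / (£497,079.42 + £25,300.00) = 0.022935

2.29%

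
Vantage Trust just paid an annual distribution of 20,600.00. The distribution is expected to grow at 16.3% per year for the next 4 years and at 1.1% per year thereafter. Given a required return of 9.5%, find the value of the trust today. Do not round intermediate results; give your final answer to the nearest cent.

D_1 = 23957.80000
D_2 = 27862.92140
D_3 = 32404.57759
D_4 = 37686.52374
Terminal value at year 4: TV = D_4×(1+g_2)/(r−g_2) = 38101.07550/0.084 = 453584.23210
P_0 = D_1/(1+r)^1 + D_2/(1+r)^2 + D_3/(1+r)^3 + D_4/(1+r)^4 + TV/(1+r)^4
    = 21879.26941 + 23237.98203 + 24681.07132 + 26213.77712 + 315501.53178 = 411513.63165

411513.63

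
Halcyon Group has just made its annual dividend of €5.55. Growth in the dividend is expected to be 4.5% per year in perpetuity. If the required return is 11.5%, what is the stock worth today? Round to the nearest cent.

D₁ = D₀ × (1 + g) = €5.55 × 1.045 = €5.7998
Growing perpetuity: P = D₁ / (r − g) = €5.7998 / (0.115 − 0.045) = €82.85

€82.85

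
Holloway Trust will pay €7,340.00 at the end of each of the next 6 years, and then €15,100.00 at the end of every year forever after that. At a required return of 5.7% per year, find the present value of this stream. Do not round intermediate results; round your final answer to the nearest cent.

PV of 6-year annuity: €7,340.00 × [1 − (1+0.057)^−6] / 0.057 = 36435.88232
Perpetuity value at year 6: €15,100.00 / 0.057 = 264912.28070
PV of perpetuity: 264912.28070 / (1+0.057)^6 = 189955.62906
Total PV = 36435.88232 + 189955.62906 = 226391.51138

€226391.51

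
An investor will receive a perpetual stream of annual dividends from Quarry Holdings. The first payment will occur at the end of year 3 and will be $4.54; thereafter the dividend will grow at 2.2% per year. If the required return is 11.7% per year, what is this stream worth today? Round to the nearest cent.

$38.30

Value at end of year 2: C₁ / (r − g) = $4.54 / (0.117 − 0.022) = $47.7895
Discount to today: PV = $47.7895 / (1 + 0.117)^2 = $47.7895 / 1.247689 = $38.30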